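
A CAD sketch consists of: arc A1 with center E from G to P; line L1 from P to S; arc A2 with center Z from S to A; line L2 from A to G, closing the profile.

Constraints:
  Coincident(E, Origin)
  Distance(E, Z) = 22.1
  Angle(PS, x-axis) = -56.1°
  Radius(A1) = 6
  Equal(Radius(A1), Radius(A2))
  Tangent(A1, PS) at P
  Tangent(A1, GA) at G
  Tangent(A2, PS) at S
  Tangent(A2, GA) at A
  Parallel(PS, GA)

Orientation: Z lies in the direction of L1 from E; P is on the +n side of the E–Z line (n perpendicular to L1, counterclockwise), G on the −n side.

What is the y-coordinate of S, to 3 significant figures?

-15.0

Tangency of A1 to both parallel lines with radius 6.0 puts P and G at E ± 6.0·n: P = (4.98, 3.35), G = (-4.98, -3.35). Equal radii place S and A the same way about Z: S = Z + 6.0·n = (17.3, -15.0), A = Z − 6.0·n = (7.35, -21.7). So S.y = -15.0.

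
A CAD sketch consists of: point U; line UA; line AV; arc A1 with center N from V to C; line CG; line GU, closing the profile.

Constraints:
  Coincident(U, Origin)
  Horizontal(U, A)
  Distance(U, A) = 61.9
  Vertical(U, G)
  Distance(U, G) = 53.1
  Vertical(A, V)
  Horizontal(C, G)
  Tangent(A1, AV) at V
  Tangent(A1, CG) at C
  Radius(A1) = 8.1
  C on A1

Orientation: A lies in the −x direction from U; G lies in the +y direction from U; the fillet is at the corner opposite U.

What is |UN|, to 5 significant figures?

70.139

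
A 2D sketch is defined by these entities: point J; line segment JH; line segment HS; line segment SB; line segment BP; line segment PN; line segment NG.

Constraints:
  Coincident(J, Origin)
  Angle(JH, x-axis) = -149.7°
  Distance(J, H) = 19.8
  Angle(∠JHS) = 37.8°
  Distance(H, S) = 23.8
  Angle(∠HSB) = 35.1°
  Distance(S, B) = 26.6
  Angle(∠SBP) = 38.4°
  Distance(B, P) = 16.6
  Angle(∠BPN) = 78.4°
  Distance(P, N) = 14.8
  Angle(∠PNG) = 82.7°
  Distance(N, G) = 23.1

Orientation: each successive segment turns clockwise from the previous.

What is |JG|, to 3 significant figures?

16.0

J is at the origin; JH runs at -149.7° with length 19.8, so H = (-17.1, -9.99). ∠JHS = 37.8° gives HS at 68.1° from the x-axis; with |HS| = 23.8, S = (-8.22, 12.1). ∠HSB = 35.1° gives SB at -76.8° from the x-axis; with |SB| = 26.6, B = (-2.14, -13.8). ∠SBP = 38.4° gives BP at 142° from the x-axis; with |BP| = 16.6, P = (-15.2, -3.49). ∠BPN = 78.4° gives PN at 40.0° from the x-axis; with |PN| = 14.8, N = (-3.82, 6.02). ∠PNG = 82.7° gives NG at -57.3° from the x-axis; with |NG| = 23.1, G = (8.66, -13.4). Then |JG| = |G − J| = 16.0.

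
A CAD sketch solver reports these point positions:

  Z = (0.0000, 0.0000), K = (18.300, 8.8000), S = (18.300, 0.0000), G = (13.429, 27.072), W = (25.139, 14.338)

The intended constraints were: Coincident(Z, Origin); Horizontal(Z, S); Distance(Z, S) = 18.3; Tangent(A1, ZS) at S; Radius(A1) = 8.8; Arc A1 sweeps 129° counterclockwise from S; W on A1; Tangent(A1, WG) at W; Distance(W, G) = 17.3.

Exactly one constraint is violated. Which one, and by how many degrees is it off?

Tangent(A1, WG) at W — off by 3.60°.

Z = (0.00, 0.00) ✓; Z.y = 0.00, S.y = 0.00 ✓; |ZS| = 18.30 ✓; ∠(KS, SZ) = 90.00° ✓; |KS| = 8.800 ✓; bearing(K→W) − bearing(K→S) = 129.0° ✓; |KW| = 8.800 ✓; ∠(KW, WG) = 86.40° ✗; |WG| = 17.30 ✓.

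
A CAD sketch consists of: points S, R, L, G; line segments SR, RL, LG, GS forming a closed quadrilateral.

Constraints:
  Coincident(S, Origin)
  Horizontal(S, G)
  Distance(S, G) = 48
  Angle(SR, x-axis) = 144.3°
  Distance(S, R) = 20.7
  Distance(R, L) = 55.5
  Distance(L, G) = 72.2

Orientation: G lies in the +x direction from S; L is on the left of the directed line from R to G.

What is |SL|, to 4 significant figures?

61.73

S is at the origin; SG is horizontal with |SG| = 48.0 and G in +x, so G = (48.0, 0). SR runs at 144.3° with |SR| = 20.7, so R = (-16.81, 12.08). L is determined by |RL| = 55.5 and |LG| = 72.2 together: it lies at the intersection of circle(R, 55.5) and circle(G, 72.2). With |RG| = 65.93, the foot of the radical line on RG is 16.79 from R and the perpendicular offset is √(55.5² − 16.79²) = 52.90. Taking the left-of-RG solution: L = (9.387, 61.01).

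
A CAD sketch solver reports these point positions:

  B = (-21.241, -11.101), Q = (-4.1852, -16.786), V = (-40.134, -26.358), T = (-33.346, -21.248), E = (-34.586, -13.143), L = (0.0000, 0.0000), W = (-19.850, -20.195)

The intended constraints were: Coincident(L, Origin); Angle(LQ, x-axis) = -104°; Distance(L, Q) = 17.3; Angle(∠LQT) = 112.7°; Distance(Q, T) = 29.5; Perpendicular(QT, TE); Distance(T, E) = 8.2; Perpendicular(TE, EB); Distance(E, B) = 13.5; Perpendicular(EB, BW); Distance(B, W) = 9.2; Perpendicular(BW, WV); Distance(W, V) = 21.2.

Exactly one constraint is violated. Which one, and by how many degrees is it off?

Perpendicular(BW, WV) — off by 8.20°.

L = (0.00, 0.00) ✓; LQ at -104.0° ✓; |LQ| = 17.30 ✓; ∠LQT = 112.7° ✓; |QT| = 29.50 ✓; ∠(QT, TE) = 90.00° ✓; |TE| = 8.199 ✓; ∠(TE, EB) = 90.00° ✓; |EB| = 13.50 ✓; ∠(EB, BW) = 90.00° ✓; |BW| = 9.200 ✓; ∠(BW, WV) = 81.80° ✗; |WV| = 21.20 ✓.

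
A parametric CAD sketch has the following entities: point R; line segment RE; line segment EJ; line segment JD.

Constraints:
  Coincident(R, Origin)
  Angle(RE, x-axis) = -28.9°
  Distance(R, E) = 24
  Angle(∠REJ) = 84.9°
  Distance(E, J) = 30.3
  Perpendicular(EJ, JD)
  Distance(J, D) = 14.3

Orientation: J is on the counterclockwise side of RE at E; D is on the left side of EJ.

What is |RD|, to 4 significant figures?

29.76

R is at the origin; RE runs at -28.9° with length 24.0, so E = 24.0·(cos -28.9°, sin -28.9°) = (21.01, -11.60). ∠REJ = 84.9°, so EJ runs at -28.9° + (180° − 84.9°) = 66.20° from the x-axis; with |EJ| = 30.3, J = E + 30.3·(cos 66.20°, sin 66.20°) = (33.24, 16.12). The perpendicularity gives JD at right angles to EJ; with |JD| = 14.3 on the left of EJ, D = J + 14.3·(-0.9150, 0.4035) = (20.15, 21.90). Then |RD| = |D − R| = 29.76.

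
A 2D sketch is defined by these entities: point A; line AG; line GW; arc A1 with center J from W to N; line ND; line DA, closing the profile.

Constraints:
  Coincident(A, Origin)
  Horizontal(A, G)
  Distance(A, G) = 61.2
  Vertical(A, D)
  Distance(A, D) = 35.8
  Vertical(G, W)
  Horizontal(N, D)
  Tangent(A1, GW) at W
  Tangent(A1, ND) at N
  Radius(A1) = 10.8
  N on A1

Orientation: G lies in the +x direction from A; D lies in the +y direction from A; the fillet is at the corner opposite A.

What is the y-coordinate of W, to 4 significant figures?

25.00

A is at the origin; AG is horizontal with |AG| = 61.2 and G on the +x side, so G = (61.20, 0.000). A and D share the same x with |AD| = 35.8 and D on the +y side, so D = (0.000, 35.80). The virtual corner opposite A is at (61.20, 35.80). A1 meets GW tangentially, so JW is at right angles to GW and since A1 is tangent to ND there, JN ⟂ ND, with radius 10.8, so the center J sits 10.8 in from both sides at J = (50.40, 25.00). That places the tangent points at W = (61.20, 25.00) on GW and N = (50.40, 35.80) on ND. So W.y = 25.00.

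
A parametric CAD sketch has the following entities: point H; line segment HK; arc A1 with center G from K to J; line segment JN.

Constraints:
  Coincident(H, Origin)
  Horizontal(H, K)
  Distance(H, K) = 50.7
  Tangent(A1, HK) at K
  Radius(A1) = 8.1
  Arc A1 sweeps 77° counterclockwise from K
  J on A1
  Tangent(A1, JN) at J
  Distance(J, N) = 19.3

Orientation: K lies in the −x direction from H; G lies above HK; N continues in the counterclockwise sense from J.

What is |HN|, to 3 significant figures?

45.9

H is at the origin; HK is horizontal with |HK| = 50.7 and K on the −x side, so K = (-50.7, 0.00). The tangent condition forces GK to be normal to HK, so G = K + (0, 8.1) = (-50.7, 8.10). On A1, K sits at bearing -90° from G; a 77° counterclockwise sweep puts J at bearing -13°, so J = G + 8.1·(cos -13°, sin -13°) = (-42.8, 6.28). Since A1 is tangent to JN there, GJ ⟂ JN, so JN runs along (−sin -13°, cos -13°); with |JN| = 19.3, N = (-38.5, 25.1). Then |HN| = |N − H| = 45.9.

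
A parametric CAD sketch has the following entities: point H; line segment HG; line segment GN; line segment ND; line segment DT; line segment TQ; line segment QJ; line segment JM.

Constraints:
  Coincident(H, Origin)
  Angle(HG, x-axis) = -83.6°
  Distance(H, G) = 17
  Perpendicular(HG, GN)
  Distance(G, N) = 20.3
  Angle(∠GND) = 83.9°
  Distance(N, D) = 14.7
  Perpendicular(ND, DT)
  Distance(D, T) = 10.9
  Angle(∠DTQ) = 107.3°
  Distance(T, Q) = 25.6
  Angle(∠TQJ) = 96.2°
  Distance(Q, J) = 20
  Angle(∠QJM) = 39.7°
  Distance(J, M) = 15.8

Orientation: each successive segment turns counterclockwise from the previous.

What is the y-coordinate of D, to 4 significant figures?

-0.2797

HG ⟂ GN, so GN runs at 6.400°; with |GN| = 20.3, N = (22.07, -14.63). ∠GND = 83.9° gives ND at 102.5° from the x-axis; with |ND| = 14.7, D = (18.89, -0.2797). So D.y = -0.2797.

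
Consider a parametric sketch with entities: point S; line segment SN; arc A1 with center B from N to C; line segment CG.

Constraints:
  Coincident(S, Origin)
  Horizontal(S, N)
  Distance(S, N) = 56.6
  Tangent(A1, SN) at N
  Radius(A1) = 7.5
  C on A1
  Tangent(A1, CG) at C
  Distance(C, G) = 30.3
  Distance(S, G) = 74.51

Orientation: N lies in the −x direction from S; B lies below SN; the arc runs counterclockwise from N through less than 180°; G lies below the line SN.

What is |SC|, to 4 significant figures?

64.53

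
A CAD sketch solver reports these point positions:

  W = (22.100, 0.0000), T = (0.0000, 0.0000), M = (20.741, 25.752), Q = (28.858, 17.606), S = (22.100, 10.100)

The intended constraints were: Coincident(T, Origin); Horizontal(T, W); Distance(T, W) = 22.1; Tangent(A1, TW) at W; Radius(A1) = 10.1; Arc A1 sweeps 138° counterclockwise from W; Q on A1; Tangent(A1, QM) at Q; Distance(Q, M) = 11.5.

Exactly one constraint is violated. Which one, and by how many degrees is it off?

Tangent(A1, QM) at Q — off by 3.10°.

T = (0.00, 0.00) ✓; T.y = 0.00, W.y = 0.00 ✓; |TW| = 22.10 ✓; ∠(SW, WT) = 90.00° ✓; |SW| = 10.10 ✓; bearing(S→Q) − bearing(S→W) = 138.0° ✓; |SQ| = 10.10 ✓; ∠(SQ, QM) = 93.10° ✗; |QM| = 11.50 ✓.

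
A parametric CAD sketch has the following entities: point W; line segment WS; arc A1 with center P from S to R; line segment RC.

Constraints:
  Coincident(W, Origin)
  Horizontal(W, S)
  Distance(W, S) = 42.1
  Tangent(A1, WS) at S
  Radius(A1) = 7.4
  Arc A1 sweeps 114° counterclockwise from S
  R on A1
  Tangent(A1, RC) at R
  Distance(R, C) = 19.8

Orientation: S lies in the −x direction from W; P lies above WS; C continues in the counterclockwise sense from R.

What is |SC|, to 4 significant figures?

28.53

W is at the origin; W and S share the same y with |WS| = 42.1 and S on the −x side, so S = (-42.10, 0.000). The tangent condition forces PS to be normal to WS, so P = S + (0, 7.4) = (-42.10, 7.400). On A1, S sits at bearing -90° from P; a 114° counterclockwise sweep puts R at bearing 24°, so R = P + 7.4·(cos 24°, sin 24°) = (-35.34, 10.41). The tangent condition forces PR to be normal to RC, so RC runs along (−sin 24°, cos 24°); with |RC| = 19.8, C = (-43.39, 28.50). Then |SC| = |C − S| = 28.53.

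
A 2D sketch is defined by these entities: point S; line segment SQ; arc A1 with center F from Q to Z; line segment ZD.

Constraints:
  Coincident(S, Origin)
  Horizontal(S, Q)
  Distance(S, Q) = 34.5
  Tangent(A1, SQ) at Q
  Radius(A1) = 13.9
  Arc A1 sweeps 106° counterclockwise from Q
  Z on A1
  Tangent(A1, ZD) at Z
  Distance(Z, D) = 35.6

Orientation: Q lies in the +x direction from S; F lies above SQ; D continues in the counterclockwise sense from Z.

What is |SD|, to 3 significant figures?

64.4

S is at the origin; S and Q share the same y with |SQ| = 34.5 and Q on the +x side, so Q = (34.5, 0.00). A1 meets SQ tangentially, so FQ is at right angles to SQ, so F = Q + (0, 13.9) = (34.5, 13.9). On A1, Q sits at bearing -90° from F; a 106° counterclockwise sweep puts Z at bearing 16°, so Z = F + 13.9·(cos 16°, sin 16°) = (47.9, 17.7). Since A1 is tangent to ZD there, FZ ⟂ ZD, so ZD runs along (−sin 16°, cos 16°); with |ZD| = 35.6, D = (38.0, 52.0). Then |SD| = |D − S| = 64.4.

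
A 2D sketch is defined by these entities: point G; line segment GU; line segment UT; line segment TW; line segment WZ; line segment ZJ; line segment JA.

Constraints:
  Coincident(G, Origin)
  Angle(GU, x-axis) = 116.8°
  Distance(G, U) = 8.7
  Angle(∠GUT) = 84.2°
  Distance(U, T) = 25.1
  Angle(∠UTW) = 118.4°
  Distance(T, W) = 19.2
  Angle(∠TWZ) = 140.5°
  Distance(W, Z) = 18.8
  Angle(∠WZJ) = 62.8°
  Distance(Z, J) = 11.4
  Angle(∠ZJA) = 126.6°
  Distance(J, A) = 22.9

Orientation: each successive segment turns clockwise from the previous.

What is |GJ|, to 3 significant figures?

28.6

G is at the origin; GU runs at 116.8° with length 8.7, so U = (-3.92, 7.77). ∠GUT = 84.2° gives UT at 21.0° from the x-axis; with |UT| = 25.1, T = (19.5, 16.8). ∠UTW = 118.4° gives TW at -40.6° from the x-axis; with |TW| = 19.2, W = (34.1, 4.27). ∠TWZ = 140.5° gives WZ at -80.1° from the x-axis; with |WZ| = 18.8, Z = (37.3, -14.3). ∠WZJ = 62.8° gives ZJ at 163° from the x-axis; with |ZJ| = 11.4, J = (26.4, -10.9). Then |GJ| = |J − G| = 28.6.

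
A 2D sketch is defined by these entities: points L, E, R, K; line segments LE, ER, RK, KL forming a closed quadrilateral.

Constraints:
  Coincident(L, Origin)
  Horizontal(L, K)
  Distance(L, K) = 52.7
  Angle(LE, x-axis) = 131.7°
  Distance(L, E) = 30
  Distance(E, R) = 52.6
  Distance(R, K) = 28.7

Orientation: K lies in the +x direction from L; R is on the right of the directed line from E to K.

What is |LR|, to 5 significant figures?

25.192

L is at the origin; LK is horizontal with |LK| = 52.7 and K in +x, so K = (52.7, 0). LE runs at 131.7° with |LE| = 30.0, so E = (-19.957, 22.399). R is determined by |ER| = 52.6 and |RK| = 28.7 together: it lies at the intersection of circle(E, 52.6) and circle(K, 28.7). With |EK| = 76.031, the foot of the radical line on EK is 50.794 from E and the perpendicular offset is √(52.6² − 50.794²) = 13.666. Taking the right-of-EK solution: R = (24.556, -5.6244).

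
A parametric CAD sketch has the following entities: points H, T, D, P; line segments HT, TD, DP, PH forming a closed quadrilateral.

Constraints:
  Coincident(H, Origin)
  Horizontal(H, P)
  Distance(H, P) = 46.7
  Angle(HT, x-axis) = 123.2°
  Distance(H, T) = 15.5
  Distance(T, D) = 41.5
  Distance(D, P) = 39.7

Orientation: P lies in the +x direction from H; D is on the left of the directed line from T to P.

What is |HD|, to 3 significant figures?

43.8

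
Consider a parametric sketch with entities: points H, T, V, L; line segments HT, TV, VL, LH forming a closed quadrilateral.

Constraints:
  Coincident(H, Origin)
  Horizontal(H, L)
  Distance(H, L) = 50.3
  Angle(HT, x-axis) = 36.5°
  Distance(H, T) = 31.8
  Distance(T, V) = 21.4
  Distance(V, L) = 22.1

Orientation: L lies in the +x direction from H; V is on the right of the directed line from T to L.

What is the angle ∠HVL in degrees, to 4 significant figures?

169.4°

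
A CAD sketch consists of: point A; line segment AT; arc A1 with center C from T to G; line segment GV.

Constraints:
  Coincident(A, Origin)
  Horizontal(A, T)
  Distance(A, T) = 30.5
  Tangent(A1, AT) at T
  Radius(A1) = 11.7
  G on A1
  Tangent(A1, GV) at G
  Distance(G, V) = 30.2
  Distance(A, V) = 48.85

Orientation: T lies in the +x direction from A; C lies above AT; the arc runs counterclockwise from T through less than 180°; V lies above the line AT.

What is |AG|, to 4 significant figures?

44.12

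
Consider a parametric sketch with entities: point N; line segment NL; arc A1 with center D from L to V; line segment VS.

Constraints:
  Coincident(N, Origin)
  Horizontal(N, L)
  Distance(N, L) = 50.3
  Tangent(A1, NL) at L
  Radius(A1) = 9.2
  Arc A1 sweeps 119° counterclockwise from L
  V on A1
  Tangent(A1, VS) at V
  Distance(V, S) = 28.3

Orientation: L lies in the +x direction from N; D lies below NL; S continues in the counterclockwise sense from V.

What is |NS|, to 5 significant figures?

67.886

N is at the origin; N and L share the same y with |NL| = 50.3 and L on the +x side, so L = (50.300, 0.0000). A1 meets NL tangentially, so DL is at right angles to NL, so D = L + (0, -9.2) = (50.300, -9.2000). On A1, L sits at bearing 90° from D; a 119° counterclockwise sweep puts V at bearing 209°, so V = D + 9.2·(cos 209°, sin 209°) = (42.253, -13.660). Tangency of A1 to VS means the radius DV is perpendicular to VS, so VS runs along (−sin 209°, cos 209°); with |VS| = 28.3, S = (55.974, -38.412). Then |NS| = |S − N| = 67.886.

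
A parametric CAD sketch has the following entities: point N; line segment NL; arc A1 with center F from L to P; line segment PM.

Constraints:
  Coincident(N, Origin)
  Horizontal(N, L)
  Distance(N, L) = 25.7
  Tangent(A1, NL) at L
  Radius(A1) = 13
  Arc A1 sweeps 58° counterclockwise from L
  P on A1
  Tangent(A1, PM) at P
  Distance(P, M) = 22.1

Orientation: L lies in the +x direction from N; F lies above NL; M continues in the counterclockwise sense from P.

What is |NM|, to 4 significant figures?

54.44

N is at the origin; N and L share the same y with |NL| = 25.7 and L on the +x side, so L = (25.70, 0.000). A1 meets NL tangentially, so FL is at right angles to NL, so F = L + (0, 13) = (25.70, 13.00). On A1, L sits at bearing -90° from F; a 58° counterclockwise sweep puts P at bearing -32°, so P = F + 13.0·(cos -32°, sin -32°) = (36.72, 6.111). The tangent condition forces FP to be normal to PM, so PM runs along (−sin -32°, cos -32°); with |PM| = 22.1, M = (48.44, 24.85). Then |NM| = |M − N| = 54.44.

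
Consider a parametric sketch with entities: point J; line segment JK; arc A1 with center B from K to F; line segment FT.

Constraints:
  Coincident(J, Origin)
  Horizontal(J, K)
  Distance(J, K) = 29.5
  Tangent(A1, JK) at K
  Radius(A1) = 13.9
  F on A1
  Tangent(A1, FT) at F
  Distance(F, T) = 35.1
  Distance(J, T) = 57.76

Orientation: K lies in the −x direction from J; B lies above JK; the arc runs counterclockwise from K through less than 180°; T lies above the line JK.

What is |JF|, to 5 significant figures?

24.087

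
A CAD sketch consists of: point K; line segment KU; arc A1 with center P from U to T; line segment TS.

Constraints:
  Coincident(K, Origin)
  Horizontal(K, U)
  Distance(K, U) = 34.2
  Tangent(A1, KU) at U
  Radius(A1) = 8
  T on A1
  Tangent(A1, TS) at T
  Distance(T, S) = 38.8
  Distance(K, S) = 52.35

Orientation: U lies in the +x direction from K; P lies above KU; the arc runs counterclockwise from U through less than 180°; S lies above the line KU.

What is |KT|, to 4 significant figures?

42.96

K is at the origin; KU is horizontal with |KU| = 34.2 and U on the +x side, so U = (34.20, 0.000). A1 meets KU tangentially, so PU is at right angles to KU, so P = U + (0, 8) = (34.20, 8.000). Since PT ⟂ TS (tangency), |PS| = √(8.0² + 38.8²) = 39.62 regardless of where T sits on A1. So S lies on both circle(K, 52.35) and circle(P, 39.62); the above-KU intersection is S = (24.31, 46.36). T is the foot of the tangent from S: T = (41.38, 11.52).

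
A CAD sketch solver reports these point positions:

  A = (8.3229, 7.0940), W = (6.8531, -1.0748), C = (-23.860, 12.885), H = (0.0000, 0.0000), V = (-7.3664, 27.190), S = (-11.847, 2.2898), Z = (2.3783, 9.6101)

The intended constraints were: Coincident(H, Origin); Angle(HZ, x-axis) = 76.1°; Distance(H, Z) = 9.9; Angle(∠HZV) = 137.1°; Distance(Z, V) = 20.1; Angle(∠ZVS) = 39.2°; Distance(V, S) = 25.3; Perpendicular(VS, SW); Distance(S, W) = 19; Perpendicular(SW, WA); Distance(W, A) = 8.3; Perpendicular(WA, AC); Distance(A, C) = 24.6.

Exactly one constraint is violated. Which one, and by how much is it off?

Distance(A, C) = 24.6 — off by 8.10.

H = (0.00, 0.00) ✓; HZ at 76.10° ✓; |HZ| = 9.900 ✓; ∠HZV = 137.1° ✓; |ZV| = 20.10 ✓; ∠ZVS = 39.20° ✓; |VS| = 25.30 ✓; ∠(VS, SW) = 90.00° ✓; |SW| = 19.00 ✓; ∠(SW, WA) = 90.00° ✓; |WA| = 8.300 ✓; ∠(WA, AC) = 90.00° ✓; |AC| = 32.70 ✗.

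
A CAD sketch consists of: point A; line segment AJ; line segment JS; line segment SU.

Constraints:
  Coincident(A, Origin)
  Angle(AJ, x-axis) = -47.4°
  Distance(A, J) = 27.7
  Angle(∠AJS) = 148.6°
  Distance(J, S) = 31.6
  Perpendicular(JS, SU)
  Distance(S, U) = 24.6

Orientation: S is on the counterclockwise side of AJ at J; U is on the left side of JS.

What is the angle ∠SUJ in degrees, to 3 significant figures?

52.1°

∠AJS = 148.6°, so JS runs at -47.4° + (180° − 148.6°) = -16.0° from the x-axis; with |JS| = 31.6, S = J + 31.6·(cos -16.0°, sin -16.0°) = (49.1, -29.1). JS is perpendicular to SU; with |SU| = 24.6 on the left of JS, U = S + 24.6·(0.276, 0.961) = (55.9, -5.45). Then cos ∠SUJ = US·UJ / (|US||UJ|), giving 52.1°.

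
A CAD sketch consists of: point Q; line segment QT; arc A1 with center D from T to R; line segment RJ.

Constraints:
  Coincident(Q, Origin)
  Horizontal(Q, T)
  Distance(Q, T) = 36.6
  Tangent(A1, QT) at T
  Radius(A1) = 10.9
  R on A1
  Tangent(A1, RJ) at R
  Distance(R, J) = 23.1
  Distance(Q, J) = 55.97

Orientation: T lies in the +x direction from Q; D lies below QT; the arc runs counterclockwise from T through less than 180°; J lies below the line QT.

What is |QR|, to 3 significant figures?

33.5

Checks: |DT| = 10.90 ✓; |DR| = 10.90 ✓; ∠(DR, RJ) = 90.00° ✓; |RJ| = 23.10 ✓; |QJ| = 55.97 ✓.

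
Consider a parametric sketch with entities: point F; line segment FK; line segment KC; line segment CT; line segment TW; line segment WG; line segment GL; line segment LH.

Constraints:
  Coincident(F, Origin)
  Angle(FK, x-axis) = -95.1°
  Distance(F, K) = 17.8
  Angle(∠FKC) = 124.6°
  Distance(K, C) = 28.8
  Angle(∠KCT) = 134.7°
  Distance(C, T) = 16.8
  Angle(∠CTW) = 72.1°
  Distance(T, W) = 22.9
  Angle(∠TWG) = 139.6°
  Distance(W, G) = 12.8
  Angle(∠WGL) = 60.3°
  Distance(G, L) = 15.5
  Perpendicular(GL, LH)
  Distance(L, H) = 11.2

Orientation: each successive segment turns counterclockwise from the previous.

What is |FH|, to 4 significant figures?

36.64

F is at the origin; FK runs at -95.1° with length 17.8, so K = (-1.582, -17.73). ∠FKC = 124.6° gives KC at -39.70° from the x-axis; with |KC| = 28.8, C = (20.58, -36.13). ∠KCT = 134.7° gives CT at 5.600° from the x-axis; with |CT| = 16.8, T = (37.30, -34.49). ∠CTW = 72.1° gives TW at 113.5° from the x-axis; with |TW| = 22.9, W = (28.16, -13.49). ∠TWG = 139.6° gives WG at 153.9° from the x-axis; with |WG| = 12.8, G = (16.67, -7.855). ∠WGL = 60.3° gives GL at -86.40° from the x-axis; with |GL| = 15.5, L = (17.64, -23.32). GL is perpendicular to LH, so LH runs at 3.600°; with |LH| = 11.2, H = (28.82, -22.62). Then |FH| = |H − F| = 36.64.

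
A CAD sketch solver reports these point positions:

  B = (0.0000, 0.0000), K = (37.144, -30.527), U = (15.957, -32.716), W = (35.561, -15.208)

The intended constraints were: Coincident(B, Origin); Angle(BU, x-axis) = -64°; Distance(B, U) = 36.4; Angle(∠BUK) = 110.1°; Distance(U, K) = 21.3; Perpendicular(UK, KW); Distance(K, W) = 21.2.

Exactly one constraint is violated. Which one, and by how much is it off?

Distance(K, W) = 21.2 — off by 5.80.

B = (0.00, 0.00) ✓; BU at -64.00° ✓; |BU| = 36.40 ✓; ∠BUK = 110.1° ✓; |UK| = 21.30 ✓; ∠(UK, KW) = 90.00° ✓; |KW| = 15.40 ✗.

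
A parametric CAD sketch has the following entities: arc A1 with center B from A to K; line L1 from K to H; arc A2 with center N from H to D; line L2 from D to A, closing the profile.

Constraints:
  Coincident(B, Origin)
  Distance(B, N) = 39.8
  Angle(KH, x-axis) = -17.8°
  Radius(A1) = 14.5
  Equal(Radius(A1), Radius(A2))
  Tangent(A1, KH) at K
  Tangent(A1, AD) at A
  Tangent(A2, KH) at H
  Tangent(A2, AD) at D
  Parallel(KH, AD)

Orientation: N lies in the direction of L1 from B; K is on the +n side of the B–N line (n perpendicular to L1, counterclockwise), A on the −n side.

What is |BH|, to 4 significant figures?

42.36

Tangency of A1 to both parallel lines with radius 14.5 puts K and A at B ± 14.5·n: K = (4.433, 13.81), A = (-4.433, -13.81). Equal radii place H and D the same way about N: H = N + 14.5·n = (42.33, 1.639), D = N − 14.5·n = (33.46, -25.97). Then |BH| = |H − B| = 42.36.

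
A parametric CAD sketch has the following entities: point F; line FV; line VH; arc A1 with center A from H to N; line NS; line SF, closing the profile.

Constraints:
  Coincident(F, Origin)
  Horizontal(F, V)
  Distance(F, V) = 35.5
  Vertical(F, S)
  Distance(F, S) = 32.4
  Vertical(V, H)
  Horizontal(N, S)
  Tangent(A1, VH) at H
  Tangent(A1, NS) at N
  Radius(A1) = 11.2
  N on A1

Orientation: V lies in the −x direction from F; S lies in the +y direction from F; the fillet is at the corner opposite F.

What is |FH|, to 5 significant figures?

41.348

F is at the origin; F and V share the same y with |FV| = 35.5 and V on the −x side, so V = (-35.500, 0.0000). F and S share the same x with |FS| = 32.4 and S on the +y side, so S = (0.0000, 32.400). The virtual corner opposite F is at (-35.500, 32.400). Tangency of A1 to VH means the radius AH is perpendicular to VH and A1 meets NS tangentially, so AN is at right angles to NS, with radius 11.2, so the center A sits 11.2 in from both sides at A = (-24.300, 21.200). That places the tangent points at H = (-35.500, 21.200) on VH and N = (-24.300, 32.400) on NS. Then |FH| = |H − F| = 41.348.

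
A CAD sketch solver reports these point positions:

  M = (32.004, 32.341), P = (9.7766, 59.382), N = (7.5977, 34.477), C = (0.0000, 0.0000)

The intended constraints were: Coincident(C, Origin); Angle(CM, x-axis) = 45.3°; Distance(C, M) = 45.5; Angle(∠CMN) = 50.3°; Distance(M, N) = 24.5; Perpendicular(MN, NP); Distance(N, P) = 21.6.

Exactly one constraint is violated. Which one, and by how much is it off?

Distance(N, P) = 21.6 — off by 3.40.

C = (0.00, 0.00) ✓; CM at 45.30° ✓; |CM| = 45.50 ✓; ∠CMN = 50.30° ✓; |MN| = 24.50 ✓; ∠(MN, NP) = 90.00° ✓; |NP| = 25.00 ✗.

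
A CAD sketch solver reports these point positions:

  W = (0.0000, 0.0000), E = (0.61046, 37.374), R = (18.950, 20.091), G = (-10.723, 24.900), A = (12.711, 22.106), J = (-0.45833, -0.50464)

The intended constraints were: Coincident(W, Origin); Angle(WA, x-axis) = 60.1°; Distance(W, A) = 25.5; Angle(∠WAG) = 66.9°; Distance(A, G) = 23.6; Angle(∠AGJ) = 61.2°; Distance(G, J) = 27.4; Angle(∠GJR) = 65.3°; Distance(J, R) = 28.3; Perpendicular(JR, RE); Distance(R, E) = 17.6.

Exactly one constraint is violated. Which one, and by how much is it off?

Distance(R, E) = 17.6 — off by 7.60.

W = (0.00, 0.00) ✓; WA at 60.10° ✓; |WA| = 25.50 ✓; ∠WAG = 66.90° ✓; |AG| = 23.60 ✓; ∠AGJ = 61.20° ✓; |GJ| = 27.40 ✓; ∠GJR = 65.30° ✓; |JR| = 28.30 ✓; ∠(JR, RE) = 90.00° ✓; |RE| = 25.20 ✗.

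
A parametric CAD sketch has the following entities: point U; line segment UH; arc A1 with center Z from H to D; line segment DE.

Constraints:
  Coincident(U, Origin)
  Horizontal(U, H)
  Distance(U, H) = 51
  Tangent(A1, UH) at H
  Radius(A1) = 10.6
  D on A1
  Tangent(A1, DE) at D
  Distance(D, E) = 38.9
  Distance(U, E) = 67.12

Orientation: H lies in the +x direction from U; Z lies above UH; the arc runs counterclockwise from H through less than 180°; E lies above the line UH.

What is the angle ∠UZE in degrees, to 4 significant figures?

92.27°

Checks: |UH| = 51.00 ✓; |ZD| = 10.60 ✓; ∠(ZD, DE) = 90.00° ✓; |DE| = 38.90 ✓; |UE| = 67.12 ✓.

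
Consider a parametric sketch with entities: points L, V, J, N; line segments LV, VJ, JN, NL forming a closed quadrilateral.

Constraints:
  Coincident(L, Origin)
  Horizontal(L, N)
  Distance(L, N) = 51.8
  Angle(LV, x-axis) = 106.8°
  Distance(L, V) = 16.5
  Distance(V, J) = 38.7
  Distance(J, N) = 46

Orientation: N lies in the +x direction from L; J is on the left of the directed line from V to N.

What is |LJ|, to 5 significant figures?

46.769

Checks: |VJ| = 38.70 ✓; |JN| = 46.00 ✓.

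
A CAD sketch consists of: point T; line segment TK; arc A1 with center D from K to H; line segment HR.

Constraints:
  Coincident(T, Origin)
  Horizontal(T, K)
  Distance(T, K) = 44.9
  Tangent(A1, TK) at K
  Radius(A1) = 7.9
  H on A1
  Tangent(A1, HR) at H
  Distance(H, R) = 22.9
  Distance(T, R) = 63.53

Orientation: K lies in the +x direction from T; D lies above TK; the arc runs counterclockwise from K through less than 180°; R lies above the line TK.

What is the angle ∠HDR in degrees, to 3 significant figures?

71.0°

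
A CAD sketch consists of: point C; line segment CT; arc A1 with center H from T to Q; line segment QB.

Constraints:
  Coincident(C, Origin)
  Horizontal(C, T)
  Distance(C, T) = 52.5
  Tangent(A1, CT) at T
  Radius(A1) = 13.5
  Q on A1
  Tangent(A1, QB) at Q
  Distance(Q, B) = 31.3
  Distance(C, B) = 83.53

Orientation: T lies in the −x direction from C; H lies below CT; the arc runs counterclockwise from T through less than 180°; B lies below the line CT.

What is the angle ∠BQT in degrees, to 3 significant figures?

142°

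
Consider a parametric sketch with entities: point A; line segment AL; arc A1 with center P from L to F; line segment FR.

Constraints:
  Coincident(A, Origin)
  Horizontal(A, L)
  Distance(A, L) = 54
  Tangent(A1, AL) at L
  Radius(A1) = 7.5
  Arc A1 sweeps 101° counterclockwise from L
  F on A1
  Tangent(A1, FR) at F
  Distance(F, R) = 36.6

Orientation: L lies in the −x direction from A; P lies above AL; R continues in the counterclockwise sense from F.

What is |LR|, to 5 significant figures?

44.860

A is at the origin; AL is horizontal with |AL| = 54.0 and L on the −x side, so L = (-54.000, 0.0000). Tangency of A1 to AL means the radius PL is perpendicular to AL, so P = L + (0, 7.5) = (-54.000, 7.5000). On A1, L sits at bearing -90° from P; a 101° counterclockwise sweep puts F at bearing 11°, so F = P + 7.5·(cos 11°, sin 11°) = (-46.638, 8.9311). The tangent condition forces PF to be normal to FR, so FR runs along (−sin 11°, cos 11°); with |FR| = 36.6, R = (-53.621, 44.859). Then |LR| = |R − L| = 44.860.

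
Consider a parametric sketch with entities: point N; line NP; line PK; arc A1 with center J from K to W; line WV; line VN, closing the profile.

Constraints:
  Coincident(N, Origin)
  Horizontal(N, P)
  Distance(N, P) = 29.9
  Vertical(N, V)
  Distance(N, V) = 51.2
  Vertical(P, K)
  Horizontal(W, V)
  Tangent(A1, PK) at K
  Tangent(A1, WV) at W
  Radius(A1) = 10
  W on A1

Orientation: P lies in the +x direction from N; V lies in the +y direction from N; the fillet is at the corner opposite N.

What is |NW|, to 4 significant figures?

54.93

The virtual corner opposite N is at (29.90, 51.20). The tangent condition forces JK to be normal to PK and A1 meets WV tangentially, so JW is at right angles to WV, with radius 10.0, so the center J sits 10.0 in from both sides at J = (19.90, 41.20). That places the tangent points at K = (29.90, 41.20) on PK and W = (19.90, 51.20) on WV. Then |NW| = |W − N| = 54.93.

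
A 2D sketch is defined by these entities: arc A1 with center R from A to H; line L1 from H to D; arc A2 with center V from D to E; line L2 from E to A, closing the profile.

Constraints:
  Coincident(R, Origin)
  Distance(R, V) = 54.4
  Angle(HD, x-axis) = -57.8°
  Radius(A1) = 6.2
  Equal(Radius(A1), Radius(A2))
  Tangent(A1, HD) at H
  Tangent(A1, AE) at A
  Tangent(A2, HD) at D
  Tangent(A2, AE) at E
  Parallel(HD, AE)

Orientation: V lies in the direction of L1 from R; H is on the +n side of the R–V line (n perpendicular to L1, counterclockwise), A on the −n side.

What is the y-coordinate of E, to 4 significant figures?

-49.34

The slot axis is L1's direction at -57.8°, so u = (cos -57.8°, sin -57.8°) = (0.5329, -0.8462) and n = (−sin -57.8°, cos -57.8°) = (0.8462, 0.5329). R is at the origin and V lies 54.4 along u from R, so V = 54.4·u = (28.99, -46.03). Tangency of A1 to both parallel lines with radius 6.2 puts H and A at R ± 6.2·n: H = (5.246, 3.304), A = (-5.246, -3.304). Equal radii place D and E the same way about V: D = V + 6.2·n = (34.23, -42.73), E = V − 6.2·n = (23.74, -49.34). So E.y = -49.34.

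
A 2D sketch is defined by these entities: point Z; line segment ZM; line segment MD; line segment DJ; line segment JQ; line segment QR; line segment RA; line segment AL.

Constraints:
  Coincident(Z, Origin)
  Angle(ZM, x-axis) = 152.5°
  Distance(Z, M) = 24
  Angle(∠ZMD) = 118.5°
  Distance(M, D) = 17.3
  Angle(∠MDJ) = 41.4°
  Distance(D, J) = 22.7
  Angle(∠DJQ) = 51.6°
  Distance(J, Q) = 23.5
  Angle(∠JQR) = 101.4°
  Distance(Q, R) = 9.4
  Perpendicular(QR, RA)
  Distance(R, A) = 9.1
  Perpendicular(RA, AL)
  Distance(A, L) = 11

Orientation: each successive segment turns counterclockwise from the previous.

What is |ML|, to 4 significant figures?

0.7944

Z is at the origin; ZM runs at 152.5° with length 24.0, so M = (-21.29, 11.08). ∠ZMD = 118.5° gives MD at -146.0° from the x-axis; with |MD| = 17.3, D = (-35.63, 1.408). ∠MDJ = 41.4° gives DJ at -7.400° from the x-axis; with |DJ| = 22.7, J = (-13.12, -1.516). ∠DJQ = 51.6° gives JQ at 121.0° from the x-axis; with |JQ| = 23.5, Q = (-25.22, 18.63). ∠JQR = 101.4° gives QR at -160.4° from the x-axis; with |QR| = 9.4, R = (-34.08, 15.47). QR is perpendicular to RA, so RA runs at -70.40°; with |RA| = 9.1, A = (-31.03, 6.902). The perpendicularity gives AL at right angles to RA, so AL runs at 19.60°; with |AL| = 11.0, L = (-20.66, 10.59). Then |ML| = |L − M| = 0.7944.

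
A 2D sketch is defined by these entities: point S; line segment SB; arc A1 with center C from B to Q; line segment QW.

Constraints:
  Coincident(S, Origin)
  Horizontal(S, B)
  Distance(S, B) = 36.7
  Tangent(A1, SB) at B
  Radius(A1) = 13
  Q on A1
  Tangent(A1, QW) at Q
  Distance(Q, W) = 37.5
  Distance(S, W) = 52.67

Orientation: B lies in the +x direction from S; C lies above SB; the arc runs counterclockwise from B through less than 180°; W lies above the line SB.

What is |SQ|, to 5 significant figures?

51.013

S is at the origin; S and B share the same y with |SB| = 36.7 and B on the +x side, so B = (36.700, 0.0000). Since A1 is tangent to SB there, CB ⟂ SB, so C = B + (0, 13) = (36.700, 13.000). Since CQ ⟂ QW (tangency), |CW| = √(13.0² + 37.5²) = 39.689 regardless of where Q sits on A1. So W lies on both circle(S, 52.67) and circle(C, 39.689); the above-SB intersection is W = (19.680, 48.855). Q is the foot of the tangent from W: Q = (45.970, 22.114).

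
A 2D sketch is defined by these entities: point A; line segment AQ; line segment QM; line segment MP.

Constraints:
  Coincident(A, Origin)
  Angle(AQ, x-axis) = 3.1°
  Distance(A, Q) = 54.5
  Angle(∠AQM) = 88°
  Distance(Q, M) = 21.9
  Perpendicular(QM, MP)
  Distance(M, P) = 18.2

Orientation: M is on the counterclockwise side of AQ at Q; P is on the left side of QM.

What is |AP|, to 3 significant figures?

41.4

A is at the origin; AQ runs at 3.1° with length 54.5, so Q = 54.5·(cos 3.1°, sin 3.1°) = (54.4, 2.95). ∠AQM = 88.0°, so QM runs at 3.1° + (180° − 88.0°) = 95.1° from the x-axis; with |QM| = 21.9, M = Q + 21.9·(cos 95.1°, sin 95.1°) = (52.5, 24.8). QM is perpendicular to MP; with |MP| = 18.2 on the left of QM, P = M + 18.2·(-0.996, -0.0889) = (34.3, 23.1). Then |AP| = |P − A| = 41.4.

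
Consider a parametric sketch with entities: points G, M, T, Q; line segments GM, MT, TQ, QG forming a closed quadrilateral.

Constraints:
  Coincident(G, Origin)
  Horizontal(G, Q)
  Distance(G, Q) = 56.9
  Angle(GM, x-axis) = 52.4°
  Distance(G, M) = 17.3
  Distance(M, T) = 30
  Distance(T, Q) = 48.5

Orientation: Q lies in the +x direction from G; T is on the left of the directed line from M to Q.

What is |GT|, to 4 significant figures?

47.28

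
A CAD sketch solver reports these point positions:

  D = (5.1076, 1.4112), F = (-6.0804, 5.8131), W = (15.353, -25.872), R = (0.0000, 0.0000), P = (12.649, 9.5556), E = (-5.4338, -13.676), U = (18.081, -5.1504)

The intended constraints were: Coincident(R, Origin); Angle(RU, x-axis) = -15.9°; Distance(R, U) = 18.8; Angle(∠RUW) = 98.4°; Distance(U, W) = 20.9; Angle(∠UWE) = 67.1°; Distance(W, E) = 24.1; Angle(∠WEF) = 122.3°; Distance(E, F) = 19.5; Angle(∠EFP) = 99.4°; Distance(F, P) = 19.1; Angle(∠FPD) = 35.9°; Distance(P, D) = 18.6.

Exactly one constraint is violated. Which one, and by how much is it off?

Distance(P, D) = 18.6 — off by 7.50.

R = (0.00, 0.00) ✓; RU at -15.90° ✓; |RU| = 18.80 ✓; ∠RUW = 98.40° ✓; |UW| = 20.90 ✓; ∠UWE = 67.10° ✓; |WE| = 24.10 ✓; ∠WEF = 122.3° ✓; |EF| = 19.50 ✓; ∠EFP = 99.40° ✓; |FP| = 19.10 ✓; ∠FPD = 35.90° ✓; |PD| = 11.10 ✗.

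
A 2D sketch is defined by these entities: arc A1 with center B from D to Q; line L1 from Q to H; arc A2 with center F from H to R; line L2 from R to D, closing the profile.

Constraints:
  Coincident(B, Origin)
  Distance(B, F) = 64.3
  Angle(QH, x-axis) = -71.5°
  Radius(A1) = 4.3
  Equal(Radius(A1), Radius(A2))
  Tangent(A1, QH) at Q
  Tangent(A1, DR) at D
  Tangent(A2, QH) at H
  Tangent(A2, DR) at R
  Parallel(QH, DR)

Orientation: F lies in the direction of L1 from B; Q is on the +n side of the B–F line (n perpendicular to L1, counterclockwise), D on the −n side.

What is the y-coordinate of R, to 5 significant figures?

-62.342

The slot axis is L1's direction at -71.5°, so u = (cos -71.5°, sin -71.5°) = (0.31730, -0.94832) and n = (−sin -71.5°, cos -71.5°) = (0.94832, 0.31730). B is at the origin and F lies 64.3 along u from B, so F = 64.3·u = (20.403, -60.977). Tangency of A1 to both parallel lines with radius 4.3 puts Q and D at B ± 4.3·n: Q = (4.0778, 1.3644), D = (-4.0778, -1.3644). Equal radii place H and R the same way about F: H = F + 4.3·n = (24.480, -59.613), R = F − 4.3·n = (16.325, -62.342). So R.y = -62.342.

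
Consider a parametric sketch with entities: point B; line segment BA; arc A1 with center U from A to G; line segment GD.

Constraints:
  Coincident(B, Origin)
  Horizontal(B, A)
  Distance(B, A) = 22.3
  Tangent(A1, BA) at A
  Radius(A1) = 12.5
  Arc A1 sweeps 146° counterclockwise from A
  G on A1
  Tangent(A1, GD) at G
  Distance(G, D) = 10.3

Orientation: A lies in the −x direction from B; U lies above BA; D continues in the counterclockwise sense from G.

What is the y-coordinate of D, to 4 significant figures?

28.62

On A1, A sits at bearing -90° from U; a 146° counterclockwise sweep puts G at bearing 56°, so G = U + 12.5·(cos 56°, sin 56°) = (-15.31, 22.86). The tangent condition forces UG to be normal to GD, so GD runs along (−sin 56°, cos 56°); with |GD| = 10.3, D = (-23.85, 28.62). So D.y = 28.62.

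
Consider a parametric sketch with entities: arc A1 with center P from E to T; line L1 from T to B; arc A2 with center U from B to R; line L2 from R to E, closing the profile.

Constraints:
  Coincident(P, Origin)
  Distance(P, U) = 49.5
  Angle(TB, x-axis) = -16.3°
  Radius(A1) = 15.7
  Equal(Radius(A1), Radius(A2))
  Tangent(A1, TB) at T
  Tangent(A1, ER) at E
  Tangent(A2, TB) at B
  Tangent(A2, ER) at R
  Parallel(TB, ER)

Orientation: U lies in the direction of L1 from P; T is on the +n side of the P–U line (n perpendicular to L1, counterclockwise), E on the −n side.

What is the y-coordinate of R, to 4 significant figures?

-28.96

The slot axis is L1's direction at -16.3°, so u = (cos -16.3°, sin -16.3°) = (0.9598, -0.2807) and n = (−sin -16.3°, cos -16.3°) = (0.2807, 0.9598). P is at the origin and U lies 49.5 along u from P, so U = 49.5·u = (47.51, -13.89). Tangency of A1 to both parallel lines with radius 15.7 puts T and E at P ± 15.7·n: T = (4.406, 15.07), E = (-4.406, -15.07). Equal radii place B and R the same way about U: B = U + 15.7·n = (51.92, 1.176), R = U − 15.7·n = (43.10, -28.96). So R.y = -28.96.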